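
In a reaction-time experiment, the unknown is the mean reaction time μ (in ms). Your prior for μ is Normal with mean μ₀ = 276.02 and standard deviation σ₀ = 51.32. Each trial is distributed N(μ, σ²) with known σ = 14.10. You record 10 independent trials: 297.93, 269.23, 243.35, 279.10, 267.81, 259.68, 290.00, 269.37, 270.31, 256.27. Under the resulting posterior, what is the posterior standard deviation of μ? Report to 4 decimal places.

4.4421

For Normal data with known variance σ², a Normal(μ₀, σ₀²) prior on μ is conjugate. Posterior precision = 1/σ₀² + n/σ²; posterior mean is the precision-weighted average of μ₀ and x̄.
σ₀² = 51.32² = 2633.7424, σ² = 14.10² = 198.81; σ² + n·σ₀² = 198.81 + 10·2633.7424 = 26536.234.
Posterior precision = 1/σ₀² + n/σ² = 1/2633.7424 + 10/198.81 = (σ² + n·σ₀²)/(σ₀²σ²) = 26536.234/(2633.7424·198.81); posterior variance σₙ² = σ₀²σ²/(σ² + n·σ₀²) = 2633.7424·198.81/26536.234 = 19.732051.
Posterior SD = √σₙ² = √(2633.7424·198.81/26536.234) = 4.4421.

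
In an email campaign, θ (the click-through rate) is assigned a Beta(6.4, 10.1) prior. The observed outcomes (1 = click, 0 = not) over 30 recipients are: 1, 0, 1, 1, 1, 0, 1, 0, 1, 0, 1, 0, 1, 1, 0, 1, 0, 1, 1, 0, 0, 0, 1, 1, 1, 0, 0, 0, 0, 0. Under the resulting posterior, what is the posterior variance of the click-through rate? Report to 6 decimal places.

0.005230

The Beta prior is conjugate to a Binomial/Bernoulli likelihood; the update adds successes to α and failures to β.
Posterior: Beta(α+k, β+n−k) = Beta(6.4+15, 10.1+15) = Beta(21.4, 25.1).
Var = αβ/((α+β)²(α+β+1)) = 21.4·25.1/(46.5²·47.5) = 0.005230.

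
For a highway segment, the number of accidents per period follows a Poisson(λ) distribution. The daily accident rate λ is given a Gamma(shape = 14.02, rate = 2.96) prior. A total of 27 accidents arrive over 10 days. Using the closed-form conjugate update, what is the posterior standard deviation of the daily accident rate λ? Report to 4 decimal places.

With a Gamma(shape α, rate β) prior, the Poisson likelihood is conjugate: the posterior is Gamma(α + ΣXᵢ, β + n).
Posterior: Gamma(α+S, β+n) = Gamma(14.02+27, 2.96+10) = Gamma(41.02, 12.96).
SD = √α/β = √41.02/12.96 = 0.4942.

0.4942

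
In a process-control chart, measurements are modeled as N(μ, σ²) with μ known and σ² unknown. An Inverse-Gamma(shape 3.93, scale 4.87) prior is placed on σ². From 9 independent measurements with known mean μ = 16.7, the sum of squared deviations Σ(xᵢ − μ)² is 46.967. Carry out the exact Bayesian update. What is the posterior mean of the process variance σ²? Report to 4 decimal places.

With known mean μ and an Inverse-Gamma(α, β) prior on σ², the Normal likelihood is conjugate: posterior is Inv-Gamma(α + n/2, β + Σ(xᵢ−μ)²/2).
Posterior: Inv-Gamma(3.93 + 9/2, 4.87 + 46.967/2) = Inv-Gamma(8.43, 28.3535).
E[σ²|data] = β/(α−1) = 28.3535/7.43 = 3.8161.

3.8161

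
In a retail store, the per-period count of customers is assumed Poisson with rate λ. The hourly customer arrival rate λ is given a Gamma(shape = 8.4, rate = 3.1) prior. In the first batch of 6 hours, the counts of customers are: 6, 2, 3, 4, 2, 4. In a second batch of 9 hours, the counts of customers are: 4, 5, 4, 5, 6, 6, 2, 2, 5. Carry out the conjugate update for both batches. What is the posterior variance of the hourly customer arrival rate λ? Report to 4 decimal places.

With a Gamma(shape α, rate β) prior, the Poisson likelihood is conjugate: the posterior is Gamma(α + ΣXᵢ, β + n).
Batch 1: sum of counts S = 21 over n = 6 hours.
After batch 1: Gamma(α+S, β+n) = Gamma(8.4+21, 3.1+6) = Gamma(29.4, 9.1).
Batch 2: sum of counts S = 39 over n = 9 hours.
After batch 2: Gamma(α+S, β+n) = Gamma(29.4+39, 9.1+9) = Gamma(68.4, 18.1).
Var = α/β² = 68.4/18.1² = 0.2088.

0.2088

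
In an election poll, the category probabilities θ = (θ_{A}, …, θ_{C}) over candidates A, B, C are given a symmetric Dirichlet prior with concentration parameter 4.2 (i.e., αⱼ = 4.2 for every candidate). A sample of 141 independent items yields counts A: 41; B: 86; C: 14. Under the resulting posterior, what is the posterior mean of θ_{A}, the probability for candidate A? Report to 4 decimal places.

The Dirichlet prior is conjugate to the Multinomial likelihood: each posterior αⱼ = prior αⱼ + observed count nⱼ.
Posterior concentration: (45.2, 90.2, 18.2), total = 153.6.
E[θ_{A}|data] = α_{A}/Σα = 45.2/153.6 = 0.2943.

0.2943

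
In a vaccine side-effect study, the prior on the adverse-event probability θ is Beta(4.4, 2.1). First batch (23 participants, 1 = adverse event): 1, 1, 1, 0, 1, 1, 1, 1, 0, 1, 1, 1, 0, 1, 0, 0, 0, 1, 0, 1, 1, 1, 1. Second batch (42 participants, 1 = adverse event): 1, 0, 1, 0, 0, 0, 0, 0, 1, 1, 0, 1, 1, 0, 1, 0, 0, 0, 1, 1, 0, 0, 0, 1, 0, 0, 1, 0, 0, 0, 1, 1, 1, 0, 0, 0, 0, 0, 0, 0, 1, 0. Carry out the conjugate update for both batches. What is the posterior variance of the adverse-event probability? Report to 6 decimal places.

The Beta prior is conjugate to a Binomial/Bernoulli likelihood; the update adds successes to α and failures to β.
After batch 1: Beta(4.4+16, 2.1+7) = Beta(20.4, 9.1).
After batch 2: Beta(20.4+15, 9.1+27) = Beta(35.4, 36.1).
Var = αβ/((α+β)²(α+β+1)) = 35.4·36.1/(71.5²·72.5) = 0.003448.

0.003448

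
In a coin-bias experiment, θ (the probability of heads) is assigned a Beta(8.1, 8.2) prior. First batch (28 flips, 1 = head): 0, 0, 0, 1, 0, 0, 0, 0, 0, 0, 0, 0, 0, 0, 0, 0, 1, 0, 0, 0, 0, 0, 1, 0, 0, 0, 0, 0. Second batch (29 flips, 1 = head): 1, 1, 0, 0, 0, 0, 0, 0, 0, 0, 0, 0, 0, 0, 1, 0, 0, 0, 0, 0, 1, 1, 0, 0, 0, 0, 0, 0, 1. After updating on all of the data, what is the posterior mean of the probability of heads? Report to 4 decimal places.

The Beta prior is conjugate to a Binomial/Bernoulli likelihood; the update adds successes to α and failures to β.
After batch 1: Beta(8.1+3, 8.2+25) = Beta(11.1, 33.2).
After batch 2: Beta(11.1+6, 33.2+23) = Beta(17.1, 56.2).
Posterior mean = α/(α+β) = 17.1/73.3 = 0.2333.

0.2333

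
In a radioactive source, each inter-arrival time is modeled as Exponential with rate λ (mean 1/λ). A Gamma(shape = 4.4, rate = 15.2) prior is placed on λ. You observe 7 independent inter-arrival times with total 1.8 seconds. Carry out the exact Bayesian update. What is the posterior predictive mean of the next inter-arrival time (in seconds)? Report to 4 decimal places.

1.6346

With a Gamma(shape α, rate β) prior on the exponential rate λ, the posterior after n observations with total T = Σxᵢ is Gamma(α+n, β+T).
Posterior: Gamma(4.4+7, 15.2+1.8) = Gamma(11.4, 17.0).
The predictive distribution for the next observation is Lomax; its mean is β/(α−1) = 17.0/10.4 = 1.6346.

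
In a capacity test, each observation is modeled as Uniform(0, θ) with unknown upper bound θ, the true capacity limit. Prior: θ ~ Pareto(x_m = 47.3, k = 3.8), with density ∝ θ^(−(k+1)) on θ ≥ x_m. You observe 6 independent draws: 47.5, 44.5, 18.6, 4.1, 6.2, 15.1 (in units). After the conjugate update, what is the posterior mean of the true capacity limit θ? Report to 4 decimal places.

A Pareto(scale x_m, shape k) prior on the upper bound θ of Uniform(0, θ) is conjugate: posterior is Pareto(max(x_m, max xᵢ), k + n).
Sample maximum = 47.5; prior scale x_m = 47.3 → posterior scale = max = 47.5.
Posterior shape = 3.8 + 6 = 9.8.
E[θ|data] = k·x_m/(k−1) = 9.8·47.5/8.8 = 52.8977.

52.8977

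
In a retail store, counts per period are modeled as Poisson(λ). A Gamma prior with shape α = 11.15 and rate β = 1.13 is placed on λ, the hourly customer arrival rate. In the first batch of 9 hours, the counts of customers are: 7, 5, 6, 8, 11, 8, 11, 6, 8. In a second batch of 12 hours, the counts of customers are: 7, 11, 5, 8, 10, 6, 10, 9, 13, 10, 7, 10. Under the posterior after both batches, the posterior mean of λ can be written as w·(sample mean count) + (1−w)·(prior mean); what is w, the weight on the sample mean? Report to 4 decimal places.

With a Gamma(shape α, rate β) prior, the Poisson likelihood is conjugate: the posterior is Gamma(α + ΣXᵢ, β + n).
Total number of hours: n = 9 + 12 = 21.
Posterior mean = (α₀+S)/(β₀+n) = [n/(β₀+n)]·(S/n) + [β₀/(β₀+n)]·(α₀/β₀), so only n and β₀ enter the weight.
Weight on data w = n/(β₀+n) = 21/(1.13+21) = 21/22.13 = 0.9489.

0.9489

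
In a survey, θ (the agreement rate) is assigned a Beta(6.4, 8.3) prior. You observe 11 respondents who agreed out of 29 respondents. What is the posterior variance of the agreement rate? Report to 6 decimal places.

The Beta prior is conjugate to a Binomial/Bernoulli likelihood; the update adds successes to α and failures to β.
Posterior: Beta(α+k, β+n−k) = Beta(6.4+11, 8.3+18) = Beta(17.4, 26.3).
Var = αβ/((α+β)²(α+β+1)) = 17.4·26.3/(43.7²·44.7) = 0.005361.

0.005361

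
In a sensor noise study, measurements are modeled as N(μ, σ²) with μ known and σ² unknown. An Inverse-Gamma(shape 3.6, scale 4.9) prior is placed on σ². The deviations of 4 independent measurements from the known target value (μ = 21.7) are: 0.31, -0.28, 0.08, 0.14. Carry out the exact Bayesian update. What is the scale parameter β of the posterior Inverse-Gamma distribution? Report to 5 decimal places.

5.00025

With known mean μ and an Inverse-Gamma(α, β) prior on σ², the Normal likelihood is conjugate: posterior is Inv-Gamma(α + n/2, β + Σ(xᵢ−μ)²/2).
Σ(xᵢ−μ)² = (0.31)² + (-0.28)² + (0.08)² + (0.14)² = 0.2005.
Posterior: Inv-Gamma(3.6 + 4/2, 4.9 + 0.2005/2) = Inv-Gamma(5.60, 5.00025).
Posterior β = 5.00025.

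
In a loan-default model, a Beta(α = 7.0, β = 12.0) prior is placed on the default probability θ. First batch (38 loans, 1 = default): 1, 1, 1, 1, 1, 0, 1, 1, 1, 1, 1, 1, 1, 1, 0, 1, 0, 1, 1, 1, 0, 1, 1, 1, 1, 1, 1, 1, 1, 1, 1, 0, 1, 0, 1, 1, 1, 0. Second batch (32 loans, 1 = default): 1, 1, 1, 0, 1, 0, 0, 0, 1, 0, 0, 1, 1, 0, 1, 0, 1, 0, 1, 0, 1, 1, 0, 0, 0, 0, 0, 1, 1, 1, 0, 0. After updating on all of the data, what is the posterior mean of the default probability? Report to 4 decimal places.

The Beta prior is conjugate to a Binomial/Bernoulli likelihood; the update adds successes to α and failures to β.
After batch 1: Beta(7.0+31, 12.0+7) = Beta(38.0, 19.0).
After batch 2: Beta(38.0+15, 19.0+17) = Beta(53.0, 36.0).
Posterior mean = α/(α+β) = 53.0/89.0 = 0.5955.

0.5955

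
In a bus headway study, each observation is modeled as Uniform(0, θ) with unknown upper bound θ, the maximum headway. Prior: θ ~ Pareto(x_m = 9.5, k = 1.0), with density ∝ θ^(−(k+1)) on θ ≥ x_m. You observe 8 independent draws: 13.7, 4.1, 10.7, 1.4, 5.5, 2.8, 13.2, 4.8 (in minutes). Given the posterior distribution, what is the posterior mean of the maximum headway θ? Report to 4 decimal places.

A Pareto(scale x_m, shape k) prior on the upper bound θ of Uniform(0, θ) is conjugate: posterior is Pareto(max(x_m, max xᵢ), k + n).
Sample maximum = 13.7; prior scale x_m = 9.5 → posterior scale = max = 13.7.
Posterior shape = 1.0 + 8 = 9.0.
E[θ|data] = k·x_m/(k−1) = 9.0·13.7/8.0 = 15.4125.

15.4125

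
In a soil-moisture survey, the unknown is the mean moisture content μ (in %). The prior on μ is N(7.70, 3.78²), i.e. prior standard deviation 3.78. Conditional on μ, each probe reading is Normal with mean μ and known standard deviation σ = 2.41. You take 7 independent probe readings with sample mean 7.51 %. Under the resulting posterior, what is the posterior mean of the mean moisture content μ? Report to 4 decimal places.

7.5204

For Normal data with known variance σ², a Normal(μ₀, σ₀²) prior on μ is conjugate. Posterior precision = 1/σ₀² + n/σ²; posterior mean is the precision-weighted average of μ₀ and x̄.
n·x̄ = 7·7.51 = 52.57.
σ₀² = 3.78² = 14.2884, σ² = 2.41² = 5.8081; σ² + n·σ₀² = 5.8081 + 7·14.2884 = 105.8269.
Posterior mean = (μ₀/σ₀² + n·x̄/σ²)/(1/σ₀² + n/σ²) = (σ²·μ₀ + σ₀²·n·x̄)/(σ² + n·σ₀²) = (5.8081·7.70 + 14.2884·52.57)/105.8269 = 795.863558/105.8269 = 7.5204.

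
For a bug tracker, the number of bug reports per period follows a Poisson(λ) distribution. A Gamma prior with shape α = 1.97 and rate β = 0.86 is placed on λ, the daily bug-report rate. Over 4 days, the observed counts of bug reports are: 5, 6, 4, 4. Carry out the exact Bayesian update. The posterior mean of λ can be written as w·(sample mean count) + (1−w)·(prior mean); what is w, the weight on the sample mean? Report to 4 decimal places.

With a Gamma(shape α, rate β) prior, the Poisson likelihood is conjugate: the posterior is Gamma(α + ΣXᵢ, β + n).
Posterior mean = (α₀+S)/(β₀+n) = [n/(β₀+n)]·(S/n) + [β₀/(β₀+n)]·(α₀/β₀), so only n and β₀ enter the weight.
Weight on data w = n/(β₀+n) = 4/(0.86+4) = 4/4.86 = 0.8230.

0.8230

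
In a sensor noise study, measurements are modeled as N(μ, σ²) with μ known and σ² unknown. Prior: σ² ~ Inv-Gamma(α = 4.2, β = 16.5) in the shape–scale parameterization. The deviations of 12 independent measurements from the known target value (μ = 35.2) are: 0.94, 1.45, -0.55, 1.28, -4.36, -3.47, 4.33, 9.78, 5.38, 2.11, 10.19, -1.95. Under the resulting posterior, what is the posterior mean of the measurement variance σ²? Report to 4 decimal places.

With known mean μ and an Inverse-Gamma(α, β) prior on σ², the Normal likelihood is conjugate: posterior is Inv-Gamma(α + n/2, β + Σ(xᵢ−μ)²/2).
Σ(xᵢ−μ)² = (0.94)² + (1.45)² + (-0.55)² + (1.28)² + (-4.36)² + (-3.47)² + (4.33)² + (9.78)² + (5.38)² + (2.11)² + (10.19)² + (-1.95)² = 291.4099.
Posterior: Inv-Gamma(4.2 + 12/2, 16.5 + 291.4099/2) = Inv-Gamma(10.20, 162.20495).
E[σ²|data] = β/(α−1) = 162.20495/9.20 = 17.6310.

17.6310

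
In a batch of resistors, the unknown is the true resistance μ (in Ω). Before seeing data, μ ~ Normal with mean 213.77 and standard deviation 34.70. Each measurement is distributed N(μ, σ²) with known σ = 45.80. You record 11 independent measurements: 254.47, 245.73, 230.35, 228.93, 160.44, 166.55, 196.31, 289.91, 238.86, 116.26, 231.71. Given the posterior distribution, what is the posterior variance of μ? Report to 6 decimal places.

For Normal data with known variance σ², a Normal(μ₀, σ₀²) prior on μ is conjugate. Posterior precision = 1/σ₀² + n/σ²; posterior mean is the precision-weighted average of μ₀ and x̄.
σ₀² = 34.70² = 1204.09, σ² = 45.80² = 2097.64; σ² + n·σ₀² = 2097.64 + 11·1204.09 = 15342.63.
Posterior precision = 1/σ₀² + n/σ² = 1/1204.09 + 11/2097.64 = (σ² + n·σ₀²)/(σ₀²σ²) = 15342.63/(1204.09·2097.64); posterior variance σₙ² = σ₀²σ²/(σ² + n·σ₀²) = 1204.09·2097.64/15342.63 = 164.622842.

164.622842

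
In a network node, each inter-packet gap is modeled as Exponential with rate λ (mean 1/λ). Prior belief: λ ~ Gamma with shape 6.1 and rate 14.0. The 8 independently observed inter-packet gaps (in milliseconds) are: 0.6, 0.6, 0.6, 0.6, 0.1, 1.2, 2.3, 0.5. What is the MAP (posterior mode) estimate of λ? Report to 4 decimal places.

0.6390

With a Gamma(shape α, rate β) prior on the exponential rate λ, the posterior after n observations with total T = Σxᵢ is Gamma(α+n, β+T).
Sum of observations T = 6.5 milliseconds; n = 8.
Posterior: Gamma(6.1+8, 14.0+6.5) = Gamma(14.1, 20.5).
Mode = (α−1)/β = 0.6390.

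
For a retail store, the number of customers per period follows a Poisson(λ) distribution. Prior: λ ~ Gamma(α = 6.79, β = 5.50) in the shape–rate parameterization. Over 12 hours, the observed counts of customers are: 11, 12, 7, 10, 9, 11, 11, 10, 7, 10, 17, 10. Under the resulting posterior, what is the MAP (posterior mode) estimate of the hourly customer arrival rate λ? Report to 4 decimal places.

With a Gamma(shape α, rate β) prior, the Poisson likelihood is conjugate: the posterior is Gamma(α + ΣXᵢ, β + n).
Sum of counts S = 125 over n = 12 hours.
Posterior: Gamma(α+S, β+n) = Gamma(6.79+125, 5.50+12) = Gamma(131.79, 17.50).
Mode of Gamma(α,β) for α≥1 is (α−1)/β = 130.79/17.50 = 7.4737.

7.4737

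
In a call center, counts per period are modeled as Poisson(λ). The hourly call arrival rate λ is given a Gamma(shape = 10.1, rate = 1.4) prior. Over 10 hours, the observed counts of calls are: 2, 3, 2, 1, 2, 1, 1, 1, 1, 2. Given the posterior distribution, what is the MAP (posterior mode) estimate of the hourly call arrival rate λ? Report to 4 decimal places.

2.2018

With a Gamma(shape α, rate β) prior, the Poisson likelihood is conjugate: the posterior is Gamma(α + ΣXᵢ, β + n).
Sum of counts S = 16 over n = 10 hours.
Posterior: Gamma(α+S, β+n) = Gamma(10.1+16, 1.4+10) = Gamma(26.1, 11.4).
Mode of Gamma(α,β) for α≥1 is (α−1)/β = 25.1/11.4 = 2.2018.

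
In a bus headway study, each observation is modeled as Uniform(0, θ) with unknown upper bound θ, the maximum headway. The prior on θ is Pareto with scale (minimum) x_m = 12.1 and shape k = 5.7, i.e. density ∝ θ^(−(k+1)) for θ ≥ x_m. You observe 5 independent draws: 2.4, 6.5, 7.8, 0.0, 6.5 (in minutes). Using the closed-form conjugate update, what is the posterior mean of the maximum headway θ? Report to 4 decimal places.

A Pareto(scale x_m, shape k) prior on the upper bound θ of Uniform(0, θ) is conjugate: posterior is Pareto(max(x_m, max xᵢ), k + n).
Sample maximum = 7.8; prior scale x_m = 12.1 → posterior scale = max = 12.1.
Posterior shape = 5.7 + 5 = 10.7.
E[θ|data] = k·x_m/(k−1) = 10.7·12.1/9.7 = 13.3474.

13.3474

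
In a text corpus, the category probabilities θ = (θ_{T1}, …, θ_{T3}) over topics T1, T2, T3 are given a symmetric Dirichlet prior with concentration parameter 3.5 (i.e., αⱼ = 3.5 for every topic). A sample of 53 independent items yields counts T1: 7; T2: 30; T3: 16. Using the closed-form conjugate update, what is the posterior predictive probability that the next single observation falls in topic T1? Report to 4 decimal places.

The Dirichlet prior is conjugate to the Multinomial likelihood: each posterior αⱼ = prior αⱼ + observed count nⱼ.
Posterior concentration: (10.5, 33.5, 19.5), total = 63.5.
P(next = T1 | data) = α_{T1}/Σα = 0.1654.

0.1654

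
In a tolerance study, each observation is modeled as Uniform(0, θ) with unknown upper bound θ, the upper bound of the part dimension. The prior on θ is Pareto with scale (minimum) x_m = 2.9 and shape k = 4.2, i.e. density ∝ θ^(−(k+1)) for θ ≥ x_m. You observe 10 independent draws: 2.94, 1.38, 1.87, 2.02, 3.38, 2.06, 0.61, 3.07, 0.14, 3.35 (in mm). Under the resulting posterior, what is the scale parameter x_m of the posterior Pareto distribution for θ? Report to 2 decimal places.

A Pareto(scale x_m, shape k) prior on the upper bound θ of Uniform(0, θ) is conjugate: posterior is Pareto(max(x_m, max xᵢ), k + n).
Sample maximum = 3.38; prior scale x_m = 2.9 → posterior scale = max = 3.38.
Posterior shape = 4.2 + 10 = 14.2.
Posterior scale x_m = 3.38.

3.38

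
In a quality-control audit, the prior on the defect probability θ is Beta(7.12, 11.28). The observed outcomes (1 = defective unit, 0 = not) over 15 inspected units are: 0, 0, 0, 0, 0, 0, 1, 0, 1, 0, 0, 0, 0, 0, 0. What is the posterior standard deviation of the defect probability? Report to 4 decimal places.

0.0760

The Beta prior is conjugate to a Binomial/Bernoulli likelihood; the update adds successes to α and failures to β.
Posterior: Beta(α+k, β+n−k) = Beta(7.12+2, 11.28+13) = Beta(9.12, 24.28).
Var = αβ/((α+β)²(α+β+1)) = 9.12·24.28/(33.40²·34.40) = 0.00577022; SD = √0.00577022 = 0.0760.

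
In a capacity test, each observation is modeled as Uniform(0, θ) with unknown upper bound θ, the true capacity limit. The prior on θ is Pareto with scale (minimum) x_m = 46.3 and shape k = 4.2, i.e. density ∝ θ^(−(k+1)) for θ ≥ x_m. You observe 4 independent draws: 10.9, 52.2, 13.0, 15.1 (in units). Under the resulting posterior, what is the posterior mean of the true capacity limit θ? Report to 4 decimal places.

A Pareto(scale x_m, shape k) prior on the upper bound θ of Uniform(0, θ) is conjugate: posterior is Pareto(max(x_m, max xᵢ), k + n).
Sample maximum = 52.2; prior scale x_m = 46.3 → posterior scale = max = 52.2.
Posterior shape = 4.2 + 4 = 8.2.
E[θ|data] = k·x_m/(k−1) = 8.2·52.2/7.2 = 59.4500.

59.4500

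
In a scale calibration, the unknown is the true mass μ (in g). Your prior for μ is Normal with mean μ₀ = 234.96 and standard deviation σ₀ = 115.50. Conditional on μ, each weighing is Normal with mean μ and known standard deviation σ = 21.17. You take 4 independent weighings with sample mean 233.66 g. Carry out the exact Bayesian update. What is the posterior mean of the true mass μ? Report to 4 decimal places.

233.6708

For Normal data with known variance σ², a Normal(μ₀, σ₀²) prior on μ is conjugate. Posterior precision = 1/σ₀² + n/σ²; posterior mean is the precision-weighted average of μ₀ and x̄.
n·x̄ = 4·233.66 = 934.64.
σ₀² = 115.50² = 13340.25, σ² = 21.17² = 448.1689; σ² + n·σ₀² = 448.1689 + 4·13340.25 = 53809.1689.
Posterior mean = (μ₀/σ₀² + n·x̄/σ²)/(1/σ₀² + n/σ²) = (σ²·μ₀ + σ₀²·n·x̄)/(σ² + n·σ₀²) = (448.1689·234.96 + 13340.25·934.64)/53809.1689 = 12573633.024744/53809.1689 = 233.6708.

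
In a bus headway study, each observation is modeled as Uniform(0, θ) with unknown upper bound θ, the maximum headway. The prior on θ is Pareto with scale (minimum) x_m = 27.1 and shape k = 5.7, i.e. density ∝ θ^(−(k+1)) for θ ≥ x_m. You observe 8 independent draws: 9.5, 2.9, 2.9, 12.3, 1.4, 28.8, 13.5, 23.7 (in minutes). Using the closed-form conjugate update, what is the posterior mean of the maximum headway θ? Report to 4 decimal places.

31.0677

A Pareto(scale x_m, shape k) prior on the upper bound θ of Uniform(0, θ) is conjugate: posterior is Pareto(max(x_m, max xᵢ), k + n).
Sample maximum = 28.8; prior scale x_m = 27.1 → posterior scale = max = 28.8.
Posterior shape = 5.7 + 8 = 13.7.
E[θ|data] = k·x_m/(k−1) = 13.7·28.8/12.7 = 31.0677.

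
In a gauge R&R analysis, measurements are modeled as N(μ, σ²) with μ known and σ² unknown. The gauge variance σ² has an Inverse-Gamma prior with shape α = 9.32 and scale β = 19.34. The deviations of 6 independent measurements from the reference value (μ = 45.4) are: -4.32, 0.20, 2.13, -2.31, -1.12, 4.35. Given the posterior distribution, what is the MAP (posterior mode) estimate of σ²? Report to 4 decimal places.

With known mean μ and an Inverse-Gamma(α, β) prior on σ², the Normal likelihood is conjugate: posterior is Inv-Gamma(α + n/2, β + Σ(xᵢ−μ)²/2).
Σ(xᵢ−μ)² = (-4.32)² + (0.20)² + (2.13)² + (-2.31)² + (-1.12)² + (4.35)² = 48.7523.
Posterior: Inv-Gamma(9.32 + 6/2, 19.34 + 48.7523/2) = Inv-Gamma(12.32, 43.71615).
Mode = β/(α+1) = 43.71615/13.32 = 3.2820.

3.2820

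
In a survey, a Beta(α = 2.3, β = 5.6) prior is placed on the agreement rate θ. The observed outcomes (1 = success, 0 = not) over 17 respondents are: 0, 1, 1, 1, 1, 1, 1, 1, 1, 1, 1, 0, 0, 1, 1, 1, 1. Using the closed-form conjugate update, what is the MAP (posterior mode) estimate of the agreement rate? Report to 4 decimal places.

0.6681

The Beta prior is conjugate to a Binomial/Bernoulli likelihood; the update adds successes to α and failures to β.
Posterior: Beta(α+k, β+n−k) = Beta(2.3+14, 5.6+3) = Beta(16.3, 8.6).
Mode of Beta(a,b) for a,b>1 is (a−1)/(a+b−2) = 15.3/22.9 = 0.6681.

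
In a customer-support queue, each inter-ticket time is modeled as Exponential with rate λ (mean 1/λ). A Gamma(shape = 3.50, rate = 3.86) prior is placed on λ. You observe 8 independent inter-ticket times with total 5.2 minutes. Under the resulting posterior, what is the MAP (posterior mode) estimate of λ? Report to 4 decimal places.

With a Gamma(shape α, rate β) prior on the exponential rate λ, the posterior after n observations with total T = Σxᵢ is Gamma(α+n, β+T).
Posterior: Gamma(3.50+8, 3.86+5.2) = Gamma(11.50, 9.06).
Mode = (α−1)/β = 1.1589.

1.1589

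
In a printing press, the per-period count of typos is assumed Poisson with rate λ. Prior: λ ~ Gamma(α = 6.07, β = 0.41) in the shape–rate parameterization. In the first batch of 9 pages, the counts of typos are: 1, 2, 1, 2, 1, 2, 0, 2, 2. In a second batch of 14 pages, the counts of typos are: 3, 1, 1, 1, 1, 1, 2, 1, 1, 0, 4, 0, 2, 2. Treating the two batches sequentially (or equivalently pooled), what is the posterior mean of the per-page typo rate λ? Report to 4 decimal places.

With a Gamma(shape α, rate β) prior, the Poisson likelihood is conjugate: the posterior is Gamma(α + ΣXᵢ, β + n).
Batch 1: sum of counts S = 13 over n = 9 pages.
After batch 1: Gamma(α+S, β+n) = Gamma(6.07+13, 0.41+9) = Gamma(19.07, 9.41).
Batch 2: sum of counts S = 20 over n = 14 pages.
After batch 2: Gamma(α+S, β+n) = Gamma(19.07+20, 9.41+14) = Gamma(39.07, 23.41).
Posterior mean = α/β = 39.07/23.41 = 1.6689.

1.6689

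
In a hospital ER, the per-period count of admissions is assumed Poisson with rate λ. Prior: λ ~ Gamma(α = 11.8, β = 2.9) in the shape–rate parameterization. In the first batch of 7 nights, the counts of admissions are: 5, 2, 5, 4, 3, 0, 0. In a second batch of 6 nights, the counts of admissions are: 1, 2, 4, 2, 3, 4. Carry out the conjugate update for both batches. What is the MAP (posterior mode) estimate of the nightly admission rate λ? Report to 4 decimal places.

2.8805

With a Gamma(shape α, rate β) prior, the Poisson likelihood is conjugate: the posterior is Gamma(α + ΣXᵢ, β + n).
Batch 1: sum of counts S = 19 over n = 7 nights.
After batch 1: Gamma(α+S, β+n) = Gamma(11.8+19, 2.9+7) = Gamma(30.8, 9.9).
Batch 2: sum of counts S = 16 over n = 6 nights.
After batch 2: Gamma(α+S, β+n) = Gamma(30.8+16, 9.9+6) = Gamma(46.8, 15.9).
Mode of Gamma(α,β) for α≥1 is (α−1)/β = 45.8/15.9 = 2.8805.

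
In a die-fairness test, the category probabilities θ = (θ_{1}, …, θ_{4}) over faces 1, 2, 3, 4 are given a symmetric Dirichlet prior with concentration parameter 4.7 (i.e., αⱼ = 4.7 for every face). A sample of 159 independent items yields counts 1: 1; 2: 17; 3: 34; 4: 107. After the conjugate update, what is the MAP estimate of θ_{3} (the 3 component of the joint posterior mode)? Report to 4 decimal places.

The Dirichlet prior is conjugate to the Multinomial likelihood: each posterior αⱼ = prior αⱼ + observed count nⱼ.
Posterior concentration: (5.7, 21.7, 38.7, 111.7), total = 177.8.
Joint mode component: (α_{3}−1)/(Σα−K) = 37.7/173.8 = 0.2169.

0.2169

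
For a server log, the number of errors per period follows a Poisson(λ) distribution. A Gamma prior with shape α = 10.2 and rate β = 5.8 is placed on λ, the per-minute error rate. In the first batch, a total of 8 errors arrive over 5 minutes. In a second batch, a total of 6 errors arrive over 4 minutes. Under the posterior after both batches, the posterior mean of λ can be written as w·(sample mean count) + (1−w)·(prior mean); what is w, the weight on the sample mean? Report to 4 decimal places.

0.6081

With a Gamma(shape α, rate β) prior, the Poisson likelihood is conjugate: the posterior is Gamma(α + ΣXᵢ, β + n).
Total number of minutes: n = 5 + 4 = 9.
Posterior mean = (α₀+S)/(β₀+n) = [n/(β₀+n)]·(S/n) + [β₀/(β₀+n)]·(α₀/β₀), so only n and β₀ enter the weight.
Weight on data w = n/(β₀+n) = 9/(5.8+9) = 9/14.8 = 0.6081.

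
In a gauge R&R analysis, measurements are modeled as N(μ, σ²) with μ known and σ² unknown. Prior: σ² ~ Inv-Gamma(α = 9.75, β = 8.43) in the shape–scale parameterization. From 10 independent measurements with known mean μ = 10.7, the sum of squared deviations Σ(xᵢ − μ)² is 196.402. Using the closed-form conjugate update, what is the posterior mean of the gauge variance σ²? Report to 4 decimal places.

7.7550

With known mean μ and an Inverse-Gamma(α, β) prior on σ², the Normal likelihood is conjugate: posterior is Inv-Gamma(α + n/2, β + Σ(xᵢ−μ)²/2).
Posterior: Inv-Gamma(9.75 + 10/2, 8.43 + 196.402/2) = Inv-Gamma(14.75, 106.6310).
E[σ²|data] = β/(α−1) = 106.6310/13.75 = 7.7550.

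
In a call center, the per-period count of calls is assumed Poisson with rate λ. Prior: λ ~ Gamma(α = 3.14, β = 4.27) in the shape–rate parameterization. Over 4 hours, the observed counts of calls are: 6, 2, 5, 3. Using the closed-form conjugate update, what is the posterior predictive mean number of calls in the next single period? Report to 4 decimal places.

With a Gamma(shape α, rate β) prior, the Poisson likelihood is conjugate: the posterior is Gamma(α + ΣXᵢ, β + n).
Sum of counts S = 16 over n = 4 hours.
Posterior: Gamma(α+S, β+n) = Gamma(3.14+16, 4.27+4) = Gamma(19.14, 8.27).
The predictive distribution for one future period is NegBinom with mean α/β = 2.3144.

2.3144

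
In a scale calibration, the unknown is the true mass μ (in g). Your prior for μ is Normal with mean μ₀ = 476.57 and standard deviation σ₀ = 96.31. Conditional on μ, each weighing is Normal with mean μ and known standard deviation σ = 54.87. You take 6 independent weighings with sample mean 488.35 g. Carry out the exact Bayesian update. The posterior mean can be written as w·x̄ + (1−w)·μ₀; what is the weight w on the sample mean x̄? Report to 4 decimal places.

For Normal data with known variance σ², a Normal(μ₀, σ₀²) prior on μ is conjugate. Posterior precision = 1/σ₀² + n/σ²; posterior mean is the precision-weighted average of μ₀ and x̄.
σ₀² = 96.31² = 9275.6161, σ² = 54.87² = 3010.7169. Prior precision 1/σ₀² = 1/9275.6161; data precision n/σ² = 6/3010.7169.
w = (n/σ²)/(1/σ₀² + n/σ²) = n·σ₀²/(σ² + n·σ₀²) = 6·9275.6161/(3010.7169 + 6·9275.6161) = 55653.6966/58664.4135 = 0.9487.

0.9487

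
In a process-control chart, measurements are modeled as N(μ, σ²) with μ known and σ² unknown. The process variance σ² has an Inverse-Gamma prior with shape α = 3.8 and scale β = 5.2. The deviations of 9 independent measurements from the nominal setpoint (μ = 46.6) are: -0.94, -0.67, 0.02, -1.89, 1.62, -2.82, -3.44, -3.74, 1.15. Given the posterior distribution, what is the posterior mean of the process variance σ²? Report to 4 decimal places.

3.6319

With known mean μ and an Inverse-Gamma(α, β) prior on σ², the Normal likelihood is conjugate: posterior is Inv-Gamma(α + n/2, β + Σ(xᵢ−μ)²/2).
Σ(xᵢ−μ)² = (-0.94)² + (-0.67)² + (0.02)² + (-1.89)² + (1.62)² + (-2.82)² + (-3.44)² + (-3.74)² + (1.15)² = 42.6255.
Posterior: Inv-Gamma(3.8 + 9/2, 5.2 + 42.6255/2) = Inv-Gamma(8.30, 26.51275).
E[σ²|data] = β/(α−1) = 26.51275/7.30 = 3.6319.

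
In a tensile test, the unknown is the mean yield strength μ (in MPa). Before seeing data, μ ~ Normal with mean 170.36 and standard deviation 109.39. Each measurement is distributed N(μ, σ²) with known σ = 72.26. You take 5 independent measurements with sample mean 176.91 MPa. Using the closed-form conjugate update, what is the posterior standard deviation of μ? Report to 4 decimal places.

For Normal data with known variance σ², a Normal(μ₀, σ₀²) prior on μ is conjugate. Posterior precision = 1/σ₀² + n/σ²; posterior mean is the precision-weighted average of μ₀ and x̄.
σ₀² = 109.39² = 11966.1721, σ² = 72.26² = 5221.5076; σ² + n·σ₀² = 5221.5076 + 5·11966.1721 = 65052.3681.
Posterior precision = 1/σ₀² + n/σ² = 1/11966.1721 + 5/5221.5076 = (σ² + n·σ₀²)/(σ₀²σ²) = 65052.3681/(11966.1721·5221.5076); posterior variance σₙ² = σ₀²σ²/(σ² + n·σ₀²) = 11966.1721·5221.5076/65052.3681 = 960.479386.
Posterior SD = √σₙ² = √(11966.1721·5221.5076/65052.3681) = 30.9916.

30.9916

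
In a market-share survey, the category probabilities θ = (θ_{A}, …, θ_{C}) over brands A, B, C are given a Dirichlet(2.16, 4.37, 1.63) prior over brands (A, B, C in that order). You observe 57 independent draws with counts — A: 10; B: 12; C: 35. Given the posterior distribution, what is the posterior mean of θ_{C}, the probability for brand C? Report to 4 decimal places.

The Dirichlet prior is conjugate to the Multinomial likelihood: each posterior αⱼ = prior αⱼ + observed count nⱼ.
Posterior concentration: (12.16, 16.37, 36.63), total = 65.16.
E[θ_{C}|data] = α_{C}/Σα = 36.63/65.16 = 0.5622.

0.5622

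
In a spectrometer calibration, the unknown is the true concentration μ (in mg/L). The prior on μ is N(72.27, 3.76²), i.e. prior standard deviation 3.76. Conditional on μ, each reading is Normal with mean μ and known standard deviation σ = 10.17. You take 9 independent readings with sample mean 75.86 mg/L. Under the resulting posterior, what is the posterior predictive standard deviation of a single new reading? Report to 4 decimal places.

For Normal data with known variance σ², a Normal(μ₀, σ₀²) prior on μ is conjugate. Posterior precision = 1/σ₀² + n/σ²; posterior mean is the precision-weighted average of μ₀ and x̄.
σ₀² = 3.76² = 14.1376, σ² = 10.17² = 103.4289; σ² + n·σ₀² = 103.4289 + 9·14.1376 = 230.6673.
Posterior precision = 1/σ₀² + n/σ² = 1/14.1376 + 9/103.4289 = (σ² + n·σ₀²)/(σ₀²σ²) = 230.6673/(14.1376·103.4289); posterior variance σₙ² = σ₀²σ²/(σ² + n·σ₀²) = 14.1376·103.4289/230.6673 = 6.339158.
Predictive variance for one new observation = σₙ² + σ² = 14.1376·103.4289/230.6673 + 103.4289 = σ²·(σ₀² + 230.6673)/230.6673 = 103.4289·244.8049/230.6673 = 109.768058; SD = √(103.4289·244.8049/230.6673) = 10.4770.

10.4770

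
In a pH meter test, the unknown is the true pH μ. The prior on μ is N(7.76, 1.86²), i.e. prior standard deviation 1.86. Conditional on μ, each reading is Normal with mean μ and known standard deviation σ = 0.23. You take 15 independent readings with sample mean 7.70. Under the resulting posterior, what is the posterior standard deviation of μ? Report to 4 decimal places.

For Normal data with known variance σ², a Normal(μ₀, σ₀²) prior on μ is conjugate. Posterior precision = 1/σ₀² + n/σ²; posterior mean is the precision-weighted average of μ₀ and x̄.
σ₀² = 1.86² = 3.4596, σ² = 0.23² = 0.0529; σ² + n·σ₀² = 0.0529 + 15·3.4596 = 51.9469.
Posterior precision = 1/σ₀² + n/σ² = 1/3.4596 + 15/0.0529 = (σ² + n·σ₀²)/(σ₀²σ²) = 51.9469/(3.4596·0.0529); posterior variance σₙ² = σ₀²σ²/(σ² + n·σ₀²) = 3.4596·0.0529/51.9469 = 0.003523.
Posterior SD = √σₙ² = √(3.4596·0.0529/51.9469) = 0.0594.

0.0594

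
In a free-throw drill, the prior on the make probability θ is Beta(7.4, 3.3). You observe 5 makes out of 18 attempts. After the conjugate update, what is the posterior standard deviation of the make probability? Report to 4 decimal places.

0.0909

The Beta prior is conjugate to a Binomial/Bernoulli likelihood; the update adds successes to α and failures to β.
Posterior: Beta(α+k, β+n−k) = Beta(7.4+5, 3.3+13) = Beta(12.4, 16.3).
Var = αβ/((α+β)²(α+β+1)) = 12.4·16.3/(28.7²·29.7) = 0.00826207; SD = √0.00826207 = 0.0909.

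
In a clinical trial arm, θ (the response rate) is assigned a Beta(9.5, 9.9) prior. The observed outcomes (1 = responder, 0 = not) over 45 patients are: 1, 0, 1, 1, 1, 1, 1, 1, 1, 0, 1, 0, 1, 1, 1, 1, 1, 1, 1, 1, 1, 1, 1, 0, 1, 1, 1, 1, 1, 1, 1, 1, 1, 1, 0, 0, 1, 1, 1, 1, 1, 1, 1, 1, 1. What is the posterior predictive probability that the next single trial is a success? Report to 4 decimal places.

The Beta prior is conjugate to a Binomial/Bernoulli likelihood; the update adds successes to α and failures to β.
Posterior: Beta(α+k, β+n−k) = Beta(9.5+39, 9.9+6) = Beta(48.5, 15.9).
For a single future Bernoulli trial, P(success | data) = α/(α+β) = 0.7531.

0.7531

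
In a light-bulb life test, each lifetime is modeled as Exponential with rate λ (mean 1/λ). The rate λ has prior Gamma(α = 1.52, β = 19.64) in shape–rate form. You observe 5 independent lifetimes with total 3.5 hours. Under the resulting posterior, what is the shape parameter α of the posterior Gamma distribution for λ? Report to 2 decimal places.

6.52

With a Gamma(shape α, rate β) prior on the exponential rate λ, the posterior after n observations with total T = Σxᵢ is Gamma(α+n, β+T).
Posterior: Gamma(1.52+5, 19.64+3.5) = Gamma(6.52, 23.14).
Posterior α = 6.52.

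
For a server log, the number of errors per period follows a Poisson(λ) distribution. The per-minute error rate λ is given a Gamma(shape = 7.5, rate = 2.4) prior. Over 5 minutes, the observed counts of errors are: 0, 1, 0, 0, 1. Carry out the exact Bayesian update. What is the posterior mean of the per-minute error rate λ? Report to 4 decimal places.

With a Gamma(shape α, rate β) prior, the Poisson likelihood is conjugate: the posterior is Gamma(α + ΣXᵢ, β + n).
Sum of counts S = 2 over n = 5 minutes.
Posterior: Gamma(α+S, β+n) = Gamma(7.5+2, 2.4+5) = Gamma(9.5, 7.4).
Posterior mean = α/β = 9.5/7.4 = 1.2838.

1.2838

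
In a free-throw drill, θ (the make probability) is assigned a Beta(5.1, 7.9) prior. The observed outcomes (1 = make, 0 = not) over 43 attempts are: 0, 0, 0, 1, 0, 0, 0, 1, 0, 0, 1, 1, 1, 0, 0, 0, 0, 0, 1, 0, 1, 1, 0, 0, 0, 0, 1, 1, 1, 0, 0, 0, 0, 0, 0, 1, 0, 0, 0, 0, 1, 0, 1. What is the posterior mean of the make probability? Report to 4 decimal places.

0.3411

The Beta prior is conjugate to a Binomial/Bernoulli likelihood; the update adds successes to α and failures to β.
Posterior: Beta(α+k, β+n−k) = Beta(5.1+14, 7.9+29) = Beta(19.1, 36.9).
Posterior mean = α/(α+β) = 19.1/56.0 = 0.3411.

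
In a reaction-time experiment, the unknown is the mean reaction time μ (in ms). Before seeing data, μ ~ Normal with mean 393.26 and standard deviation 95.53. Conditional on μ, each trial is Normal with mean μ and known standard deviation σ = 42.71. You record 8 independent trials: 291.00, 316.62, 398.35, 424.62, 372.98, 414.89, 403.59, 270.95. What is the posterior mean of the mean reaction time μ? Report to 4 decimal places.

For Normal data with known variance σ², a Normal(μ₀, σ₀²) prior on μ is conjugate. Posterior precision = 1/σ₀² + n/σ²; posterior mean is the precision-weighted average of μ₀ and x̄.
Σxᵢ = 291.00 + 316.62 + 398.35 + 424.62 + 372.98 + 414.89 + 403.59 + 270.95 = 2893, so n·x̄ = 2893.
σ₀² = 95.53² = 9125.9809, σ² = 42.71² = 1824.1441; σ² + n·σ₀² = 1824.1441 + 8·9125.9809 = 74831.9913.
Posterior mean = (μ₀/σ₀² + n·x̄/σ²)/(1/σ₀² + n/σ²) = (σ²·μ₀ + σ₀²·n·x̄)/(σ² + n·σ₀²) = (1824.1441·393.26 + 9125.9809·2893)/74831.9913 = 27118825.652466/74831.9913 = 362.3962.

362.3962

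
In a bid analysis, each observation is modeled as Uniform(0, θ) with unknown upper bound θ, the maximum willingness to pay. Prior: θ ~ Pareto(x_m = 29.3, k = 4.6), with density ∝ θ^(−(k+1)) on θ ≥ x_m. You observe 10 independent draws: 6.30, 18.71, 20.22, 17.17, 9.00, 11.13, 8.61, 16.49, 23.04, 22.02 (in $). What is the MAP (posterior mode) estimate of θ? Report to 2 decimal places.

29.30

A Pareto(scale x_m, shape k) prior on the upper bound θ of Uniform(0, θ) is conjugate: posterior is Pareto(max(x_m, max xᵢ), k + n).
Sample maximum = 23.04; prior scale x_m = 29.3 → posterior scale = max = 29.30.
Posterior shape = 4.6 + 10 = 14.6.
The Pareto density is decreasing on [x_m, ∞), so the mode is x_m = 29.30.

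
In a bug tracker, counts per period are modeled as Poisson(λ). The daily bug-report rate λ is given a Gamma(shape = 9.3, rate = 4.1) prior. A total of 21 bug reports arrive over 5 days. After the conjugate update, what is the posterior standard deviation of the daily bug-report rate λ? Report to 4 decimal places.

0.6049

With a Gamma(shape α, rate β) prior, the Poisson likelihood is conjugate: the posterior is Gamma(α + ΣXᵢ, β + n).
Posterior: Gamma(α+S, β+n) = Gamma(9.3+21, 4.1+5) = Gamma(30.3, 9.1).
SD = √α/β = √30.3/9.1 = 0.6049.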